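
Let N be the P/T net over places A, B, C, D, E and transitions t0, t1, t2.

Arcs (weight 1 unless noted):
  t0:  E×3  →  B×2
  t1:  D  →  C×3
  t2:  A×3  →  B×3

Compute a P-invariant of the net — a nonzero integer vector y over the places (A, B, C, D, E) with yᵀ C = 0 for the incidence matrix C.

y = (A:0, B:0, C:1, D:3, E:0)

Incidence matrix C (rows=places, cols=transitions):
       t0   t1   t2
    A   0    0   -3
    B   2    0    3
    C   0    3    0
    D   0   -1    0
    E  -3    0    0

Candidate y = [0, 0, 1, 3, 0]; check y·C column-wise:
  col t0: 0·2 + 1·0 + 3·0 + 0·-3 = 0
  col t1: 1·3 + 3·-1 = 0
  col t2: 0·-3 + 0·3 + 1·0 + 3·0 = 0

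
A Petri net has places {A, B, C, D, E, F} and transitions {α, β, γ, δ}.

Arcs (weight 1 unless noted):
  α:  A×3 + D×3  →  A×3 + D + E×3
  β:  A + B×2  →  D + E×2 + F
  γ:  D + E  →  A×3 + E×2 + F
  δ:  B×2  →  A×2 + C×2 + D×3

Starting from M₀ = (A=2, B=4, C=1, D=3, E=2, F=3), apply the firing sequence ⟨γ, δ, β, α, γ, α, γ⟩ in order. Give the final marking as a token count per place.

step 1: fire γ:  (A=2, B=4, C=1, D=3, E=2, F=3) → (A=5, B=4, C=1, D=2, E=3, F=4)
step 2: fire δ:  (A=5, B=4, C=1, D=2, E=3, F=4) → (A=7, B=2, C=3, D=5, E=3, F=4)
step 3: fire β:  (A=7, B=2, C=3, D=5, E=3, F=4) → (A=6, B=0, C=3, D=6, E=5, F=5)
step 4: fire α:  (A=6, B=0, C=3, D=6, E=5, F=5) → (A=6, B=0, C=3, D=4, E=8, F=5)
step 5: fire γ:  (A=6, B=0, C=3, D=4, E=8, F=5) → (A=9, B=0, C=3, D=3, E=9, F=6)
step 6: fire α:  (A=9, B=0, C=3, D=3, E=9, F=6) → (A=9, B=0, C=3, D=1, E=12, F=6)
step 7: fire γ:  (A=9, B=0, C=3, D=1, E=12, F=6) → (A=12, B=0, C=3, D=0, E=13, F=7)

(A=12, B=0, C=3, D=0, E=13, F=7)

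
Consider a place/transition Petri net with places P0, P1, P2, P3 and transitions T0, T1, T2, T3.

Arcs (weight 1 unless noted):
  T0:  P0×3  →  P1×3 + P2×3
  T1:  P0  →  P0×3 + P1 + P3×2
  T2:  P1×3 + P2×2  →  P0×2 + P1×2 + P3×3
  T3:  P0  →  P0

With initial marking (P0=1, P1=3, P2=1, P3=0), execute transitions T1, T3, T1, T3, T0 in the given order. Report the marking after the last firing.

(P0=2, P1=8, P2=4, P3=4)

step 1: fire T1:  (P0=1, P1=3, P2=1, P3=0) → (P0=3, P1=4, P2=1, P3=2)
step 2: fire T3:  (P0=3, P1=4, P2=1, P3=2) → (P0=3, P1=4, P2=1, P3=2)
step 3: fire T1:  (P0=3, P1=4, P2=1, P3=2) → (P0=5, P1=5, P2=1, P3=4)
step 4: fire T3:  (P0=5, P1=5, P2=1, P3=4) → (P0=5, P1=5, P2=1, P3=4)
step 5: fire T0:  (P0=5, P1=5, P2=1, P3=4) → (P0=2, P1=8, P2=4, P3=4)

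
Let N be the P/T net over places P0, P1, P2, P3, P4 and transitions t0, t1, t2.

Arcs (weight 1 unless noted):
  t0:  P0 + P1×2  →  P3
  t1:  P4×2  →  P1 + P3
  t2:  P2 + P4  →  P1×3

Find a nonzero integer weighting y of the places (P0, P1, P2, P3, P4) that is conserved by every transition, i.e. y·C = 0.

Incidence matrix C (rows=places, cols=transitions):
       t0   t1   t2
   P0  -1    0    0
   P1  -2    1    3
   P2   0    0   -1
   P3   1    1    0
   P4   0   -2   -1

Candidate y = [3, -1, -3, 1, 0]; check y·C column-wise:
  col t0: 3·-1 + -1·-2 + -3·0 + 1·1 = 0
  col t1: 3·0 + -1·1 + -3·0 + 1·1 + 0·-2 = 0
  col t2: 3·0 + -1·3 + -3·-1 + 1·0 + 0·-1 = 0

y = (P0:3, P1:-1, P2:-3, P3:1, P4:0)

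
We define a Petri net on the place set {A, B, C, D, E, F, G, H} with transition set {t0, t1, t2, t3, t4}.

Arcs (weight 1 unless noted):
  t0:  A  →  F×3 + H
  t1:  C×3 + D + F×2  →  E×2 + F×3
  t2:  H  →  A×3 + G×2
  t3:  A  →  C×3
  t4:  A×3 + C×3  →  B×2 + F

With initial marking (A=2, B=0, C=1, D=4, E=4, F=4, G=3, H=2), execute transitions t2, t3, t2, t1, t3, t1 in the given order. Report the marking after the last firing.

(A=6, B=0, C=1, D=2, E=8, F=6, G=7, H=0)

step 1: fire t2:  (A=2, B=0, C=1, D=4, E=4, F=4, G=3, H=2) → (A=5, B=0, C=1, D=4, E=4, F=4, G=5, H=1)
step 2: fire t3:  (A=5, B=0, C=1, D=4, E=4, F=4, G=5, H=1) → (A=4, B=0, C=4, D=4, E=4, F=4, G=5, H=1)
step 3: fire t2:  (A=4, B=0, C=4, D=4, E=4, F=4, G=5, H=1) → (A=7, B=0, C=4, D=4, E=4, F=4, G=7, H=0)
step 4: fire t1:  (A=7, B=0, C=4, D=4, E=4, F=4, G=7, H=0) → (A=7, B=0, C=1, D=3, E=6, F=5, G=7, H=0)
step 5: fire t3:  (A=7, B=0, C=1, D=3, E=6, F=5, G=7, H=0) → (A=6, B=0, C=4, D=3, E=6, F=5, G=7, H=0)
step 6: fire t1:  (A=6, B=0, C=4, D=3, E=6, F=5, G=7, H=0) → (A=6, B=0, C=1, D=2, E=8, F=6, G=7, H=0)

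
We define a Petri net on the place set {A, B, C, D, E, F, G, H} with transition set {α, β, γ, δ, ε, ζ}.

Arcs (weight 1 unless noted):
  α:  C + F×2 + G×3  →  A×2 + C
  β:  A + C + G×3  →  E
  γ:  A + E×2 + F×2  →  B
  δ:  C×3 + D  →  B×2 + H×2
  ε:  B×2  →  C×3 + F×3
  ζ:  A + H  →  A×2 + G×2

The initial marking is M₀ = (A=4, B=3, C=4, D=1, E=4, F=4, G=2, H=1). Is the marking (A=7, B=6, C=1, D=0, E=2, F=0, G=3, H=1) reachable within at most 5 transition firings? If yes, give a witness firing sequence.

step 1: fire γ:  (A=4, B=3, C=4, D=1, E=4, F=4, G=2, H=1) → (A=3, B=4, C=4, D=1, E=2, F=2, G=2, H=1)
step 2: fire δ:  (A=3, B=4, C=4, D=1, E=2, F=2, G=2, H=1) → (A=3, B=6, C=1, D=0, E=2, F=2, G=2, H=3)
step 3: fire ζ:  (A=3, B=6, C=1, D=0, E=2, F=2, G=2, H=3) → (A=4, B=6, C=1, D=0, E=2, F=2, G=4, H=2)
step 4: fire α:  (A=4, B=6, C=1, D=0, E=2, F=2, G=4, H=2) → (A=6, B=6, C=1, D=0, E=2, F=0, G=1, H=2)
step 5: fire ζ:  (A=6, B=6, C=1, D=0, E=2, F=0, G=1, H=2) → (A=7, B=6, C=1, D=0, E=2, F=0, G=3, H=1)

YES — reachable via ⟨γ, δ, ζ, α, ζ⟩ (5 firings)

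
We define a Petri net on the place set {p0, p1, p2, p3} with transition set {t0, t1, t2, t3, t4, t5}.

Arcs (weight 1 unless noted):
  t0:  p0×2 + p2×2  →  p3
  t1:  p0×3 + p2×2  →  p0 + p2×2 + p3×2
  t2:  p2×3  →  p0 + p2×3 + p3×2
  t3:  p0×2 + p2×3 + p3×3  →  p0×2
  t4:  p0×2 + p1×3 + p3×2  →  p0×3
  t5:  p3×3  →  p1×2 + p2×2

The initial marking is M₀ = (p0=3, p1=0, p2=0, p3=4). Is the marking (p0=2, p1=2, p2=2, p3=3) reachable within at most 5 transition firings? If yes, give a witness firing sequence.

depth 0: 1 marking
depth 1: 2 markings reached so far
depth 2: 4 markings reached so far
depth 3: 5 markings reached so far
depth 4: 6 markings reached so far
depth 5: 9 markings reached so far
target is not among the 9 markings reachable within 5 steps

NO — not reachable within 5 firings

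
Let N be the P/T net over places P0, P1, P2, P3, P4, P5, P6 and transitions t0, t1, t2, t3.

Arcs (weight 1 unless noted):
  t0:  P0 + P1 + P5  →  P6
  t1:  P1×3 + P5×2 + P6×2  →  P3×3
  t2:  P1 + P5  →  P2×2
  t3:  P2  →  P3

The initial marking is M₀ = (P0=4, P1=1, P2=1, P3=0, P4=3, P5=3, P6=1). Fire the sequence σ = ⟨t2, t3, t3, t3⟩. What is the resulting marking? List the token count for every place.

(P0=4, P1=0, P2=0, P3=3, P4=3, P5=2, P6=1)

step 1: fire t2:  (P0=4, P1=1, P2=1, P3=0, P4=3, P5=3, P6=1) → (P0=4, P1=0, P2=3, P3=0, P4=3, P5=2, P6=1)
step 2: fire t3:  (P0=4, P1=0, P2=3, P3=0, P4=3, P5=2, P6=1) → (P0=4, P1=0, P2=2, P3=1, P4=3, P5=2, P6=1)
step 3: fire t3:  (P0=4, P1=0, P2=2, P3=1, P4=3, P5=2, P6=1) → (P0=4, P1=0, P2=1, P3=2, P4=3, P5=2, P6=1)
step 4: fire t3:  (P0=4, P1=0, P2=1, P3=2, P4=3, P5=2, P6=1) → (P0=4, P1=0, P2=0, P3=3, P4=3, P5=2, P6=1)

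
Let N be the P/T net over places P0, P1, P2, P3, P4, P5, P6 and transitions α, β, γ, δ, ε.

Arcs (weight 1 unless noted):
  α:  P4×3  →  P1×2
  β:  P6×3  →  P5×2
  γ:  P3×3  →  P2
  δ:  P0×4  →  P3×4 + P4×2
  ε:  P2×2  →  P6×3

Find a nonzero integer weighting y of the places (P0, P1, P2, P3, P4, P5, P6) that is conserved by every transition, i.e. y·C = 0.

Incidence matrix C (rows=places, cols=transitions):
        α    β    γ    δ    ε
   P0   0    0    0   -4    0
   P1   2    0    0    0    0
   P2   0    0    1    0   -2
   P3   0    0   -3    4    0
   P4  -3    0    0    2    0
   P5   0    2    0    0    0
   P6   0   -3    0    0    3

Candidate y = [1, 3, 0, 0, 2, 0, 0]; check y·C column-wise:
  col α: 1·0 + 3·2 + 2·-3 = 0
  col β: 1·0 + 3·0 + 2·0 + 0·2 + 0·-3 = 0
  col γ: 1·0 + 3·0 + 0·1 + 0·-3 + 2·0 = 0
  col δ: 1·-4 + 3·0 + 0·4 + 2·2 = 0
  col ε: 1·0 + 3·0 + 0·-2 + 2·0 + 0·3 = 0

y = (P0:1, P1:3, P2:0, P3:0, P4:2, P5:0, P6:0)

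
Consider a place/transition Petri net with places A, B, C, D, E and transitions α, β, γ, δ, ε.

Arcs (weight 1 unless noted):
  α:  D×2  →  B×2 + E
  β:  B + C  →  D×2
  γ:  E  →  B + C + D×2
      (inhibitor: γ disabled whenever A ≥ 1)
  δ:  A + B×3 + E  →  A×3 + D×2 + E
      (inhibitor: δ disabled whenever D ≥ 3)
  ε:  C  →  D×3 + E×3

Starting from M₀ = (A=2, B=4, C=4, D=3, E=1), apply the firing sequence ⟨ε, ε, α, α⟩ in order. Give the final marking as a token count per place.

(A=2, B=8, C=2, D=5, E=9)

step 1: fire ε:  (A=2, B=4, C=4, D=3, E=1) → (A=2, B=4, C=3, D=6, E=4)
step 2: fire ε:  (A=2, B=4, C=3, D=6, E=4) → (A=2, B=4, C=2, D=9, E=7)
step 3: fire α:  (A=2, B=4, C=2, D=9, E=7) → (A=2, B=6, C=2, D=7, E=8)
step 4: fire α:  (A=2, B=6, C=2, D=7, E=8) → (A=2, B=8, C=2, D=5, E=9)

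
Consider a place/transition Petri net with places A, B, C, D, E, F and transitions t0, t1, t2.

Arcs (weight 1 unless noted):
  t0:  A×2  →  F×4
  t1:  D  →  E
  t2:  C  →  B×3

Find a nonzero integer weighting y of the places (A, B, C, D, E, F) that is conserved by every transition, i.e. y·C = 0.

Incidence matrix C (rows=places, cols=transitions):
       t0   t1   t2
    A  -2    0    0
    B   0    0    3
    C   0    0   -1
    D   0   -1    0
    E   0    1    0
    F   4    0    0

Candidate y = [0, 1, 3, 0, 0, 0]; check y·C column-wise:
  col t0: 0·-2 + 1·0 + 3·0 + 0·4 = 0
  col t1: 1·0 + 3·0 + 0·-1 + 0·1 = 0
  col t2: 1·3 + 3·-1 = 0

y = (A:0, B:1, C:3, D:0, E:0, F:0)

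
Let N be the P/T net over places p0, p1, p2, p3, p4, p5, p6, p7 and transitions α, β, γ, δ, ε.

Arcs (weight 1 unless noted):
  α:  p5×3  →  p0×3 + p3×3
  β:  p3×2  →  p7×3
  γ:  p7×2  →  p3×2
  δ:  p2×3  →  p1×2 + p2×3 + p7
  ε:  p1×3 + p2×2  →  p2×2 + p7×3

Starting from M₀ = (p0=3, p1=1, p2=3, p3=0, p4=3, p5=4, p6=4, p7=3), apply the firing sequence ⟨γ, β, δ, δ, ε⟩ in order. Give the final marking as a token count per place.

step 1: fire γ:  (p0=3, p1=1, p2=3, p3=0, p4=3, p5=4, p6=4, p7=3) → (p0=3, p1=1, p2=3, p3=2, p4=3, p5=4, p6=4, p7=1)
step 2: fire β:  (p0=3, p1=1, p2=3, p3=2, p4=3, p5=4, p6=4, p7=1) → (p0=3, p1=1, p2=3, p3=0, p4=3, p5=4, p6=4, p7=4)
step 3: fire δ:  (p0=3, p1=1, p2=3, p3=0, p4=3, p5=4, p6=4, p7=4) → (p0=3, p1=3, p2=3, p3=0, p4=3, p5=4, p6=4, p7=5)
step 4: fire δ:  (p0=3, p1=3, p2=3, p3=0, p4=3, p5=4, p6=4, p7=5) → (p0=3, p1=5, p2=3, p3=0, p4=3, p5=4, p6=4, p7=6)
step 5: fire ε:  (p0=3, p1=5, p2=3, p3=0, p4=3, p5=4, p6=4, p7=6) → (p0=3, p1=2, p2=3, p3=0, p4=3, p5=4, p6=4, p7=9)

(p0=3, p1=2, p2=3, p3=0, p4=3, p5=4, p6=4, p7=9)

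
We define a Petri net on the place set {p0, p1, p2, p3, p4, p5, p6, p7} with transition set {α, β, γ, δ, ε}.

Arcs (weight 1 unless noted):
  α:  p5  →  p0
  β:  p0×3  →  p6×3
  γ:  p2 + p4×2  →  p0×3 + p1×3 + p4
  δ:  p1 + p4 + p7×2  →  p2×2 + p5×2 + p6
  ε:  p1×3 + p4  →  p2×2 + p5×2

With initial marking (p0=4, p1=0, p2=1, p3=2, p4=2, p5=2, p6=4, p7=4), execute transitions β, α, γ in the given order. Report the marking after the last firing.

step 1: fire β:  (p0=4, p1=0, p2=1, p3=2, p4=2, p5=2, p6=4, p7=4) → (p0=1, p1=0, p2=1, p3=2, p4=2, p5=2, p6=7, p7=4)
step 2: fire α:  (p0=1, p1=0, p2=1, p3=2, p4=2, p5=2, p6=7, p7=4) → (p0=2, p1=0, p2=1, p3=2, p4=2, p5=1, p6=7, p7=4)
step 3: fire γ:  (p0=2, p1=0, p2=1, p3=2, p4=2, p5=1, p6=7, p7=4) → (p0=5, p1=3, p2=0, p3=2, p4=1, p5=1, p6=7, p7=4)

(p0=5, p1=3, p2=0, p3=2, p4=1, p5=1, p6=7, p7=4)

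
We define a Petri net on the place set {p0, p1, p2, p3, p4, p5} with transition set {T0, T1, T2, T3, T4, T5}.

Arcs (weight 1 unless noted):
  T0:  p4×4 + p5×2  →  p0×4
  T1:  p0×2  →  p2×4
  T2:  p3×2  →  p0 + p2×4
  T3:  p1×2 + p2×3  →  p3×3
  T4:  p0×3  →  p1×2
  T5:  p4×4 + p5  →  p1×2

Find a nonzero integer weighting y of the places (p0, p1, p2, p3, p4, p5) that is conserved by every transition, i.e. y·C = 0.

y = (p0:2, p1:3, p2:1, p3:3, p4:1, p5:2)

Incidence matrix C (rows=places, cols=transitions):
       T0   T1   T2   T3   T4   T5
   p0   4   -2    1    0   -3    0
   p1   0    0    0   -2    2    2
   p2   0    4    4   -3    0    0
   p3   0    0   -2    3    0    0
   p4  -4    0    0    0    0   -4
   p5  -2    0    0    0    0   -1

Candidate y = [2, 3, 1, 3, 1, 2]; check y·C column-wise:
  col T0: 2·4 + 3·0 + 1·0 + 3·0 + 1·-4 + 2·-2 = 0
  col T1: 2·-2 + 3·0 + 1·4 + 3·0 + 1·0 + 2·0 = 0
  col T2: 2·1 + 3·0 + 1·4 + 3·-2 + 1·0 + 2·0 = 0
  col T3: 2·0 + 3·-2 + 1·-3 + 3·3 + 1·0 + 2·0 = 0
  col T4: 2·-3 + 3·2 + 1·0 + 3·0 + 1·0 + 2·0 = 0
  col T5: 2·0 + 3·2 + 1·0 + 3·0 + 1·-4 + 2·-1 = 0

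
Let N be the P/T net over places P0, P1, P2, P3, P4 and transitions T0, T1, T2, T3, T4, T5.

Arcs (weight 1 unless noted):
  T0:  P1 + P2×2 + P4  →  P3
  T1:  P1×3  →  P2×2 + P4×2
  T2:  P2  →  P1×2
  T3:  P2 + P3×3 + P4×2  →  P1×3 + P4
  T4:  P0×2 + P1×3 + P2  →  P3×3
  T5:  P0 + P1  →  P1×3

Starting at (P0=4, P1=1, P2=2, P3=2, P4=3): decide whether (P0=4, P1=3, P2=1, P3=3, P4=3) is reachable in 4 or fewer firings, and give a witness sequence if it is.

depth 0: 1 marking
depth 1: 4 markings reached so far
depth 2: 12 markings reached so far
depth 3: 22 markings reached so far
depth 4: 36 markings reached so far
target is not among the 36 markings reachable within 4 steps

NO — not reachable within 4 firings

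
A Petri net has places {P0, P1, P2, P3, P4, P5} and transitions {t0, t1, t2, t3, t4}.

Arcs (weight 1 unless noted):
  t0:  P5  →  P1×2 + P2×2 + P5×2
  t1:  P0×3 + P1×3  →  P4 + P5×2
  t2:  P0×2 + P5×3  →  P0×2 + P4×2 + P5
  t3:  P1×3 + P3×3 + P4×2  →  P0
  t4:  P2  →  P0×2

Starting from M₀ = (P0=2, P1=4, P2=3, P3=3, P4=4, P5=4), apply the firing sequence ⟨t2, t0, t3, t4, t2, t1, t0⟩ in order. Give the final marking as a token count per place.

(P0=2, P1=2, P2=6, P3=0, P4=7, P5=4)

step 1: fire t2:  (P0=2, P1=4, P2=3, P3=3, P4=4, P5=4) → (P0=2, P1=4, P2=3, P3=3, P4=6, P5=2)
step 2: fire t0:  (P0=2, P1=4, P2=3, P3=3, P4=6, P5=2) → (P0=2, P1=6, P2=5, P3=3, P4=6, P5=3)
step 3: fire t3:  (P0=2, P1=6, P2=5, P3=3, P4=6, P5=3) → (P0=3, P1=3, P2=5, P3=0, P4=4, P5=3)
step 4: fire t4:  (P0=3, P1=3, P2=5, P3=0, P4=4, P5=3) → (P0=5, P1=3, P2=4, P3=0, P4=4, P5=3)
step 5: fire t2:  (P0=5, P1=3, P2=4, P3=0, P4=4, P5=3) → (P0=5, P1=3, P2=4, P3=0, P4=6, P5=1)
step 6: fire t1:  (P0=5, P1=3, P2=4, P3=0, P4=6, P5=1) → (P0=2, P1=0, P2=4, P3=0, P4=7, P5=3)
step 7: fire t0:  (P0=2, P1=0, P2=4, P3=0, P4=7, P5=3) → (P0=2, P1=2, P2=6, P3=0, P4=7, P5=4)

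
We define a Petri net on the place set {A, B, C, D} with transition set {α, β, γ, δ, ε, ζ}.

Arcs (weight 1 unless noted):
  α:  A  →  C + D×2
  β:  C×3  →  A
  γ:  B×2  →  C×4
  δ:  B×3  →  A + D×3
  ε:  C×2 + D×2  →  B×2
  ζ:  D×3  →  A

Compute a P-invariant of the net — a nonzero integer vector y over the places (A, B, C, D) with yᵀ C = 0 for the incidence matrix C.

y = (A:3, B:2, C:1, D:1)

Incidence matrix C (rows=places, cols=transitions):
        α    β    γ    δ    ε    ζ
    A  -1    1    0    1    0    1
    B   0    0   -2   -3    2    0
    C   1   -3    4    0   -2    0
    D   2    0    0    3   -2   -3

Candidate y = [3, 2, 1, 1]; check y·C column-wise:
  col α: 3·-1 + 2·0 + 1·1 + 1·2 = 0
  col β: 3·1 + 2·0 + 1·-3 + 1·0 = 0
  col γ: 3·0 + 2·-2 + 1·4 + 1·0 = 0
  col δ: 3·1 + 2·-3 + 1·0 + 1·3 = 0
  col ε: 3·0 + 2·2 + 1·-2 + 1·-2 = 0
  col ζ: 3·1 + 2·0 + 1·0 + 1·-3 = 0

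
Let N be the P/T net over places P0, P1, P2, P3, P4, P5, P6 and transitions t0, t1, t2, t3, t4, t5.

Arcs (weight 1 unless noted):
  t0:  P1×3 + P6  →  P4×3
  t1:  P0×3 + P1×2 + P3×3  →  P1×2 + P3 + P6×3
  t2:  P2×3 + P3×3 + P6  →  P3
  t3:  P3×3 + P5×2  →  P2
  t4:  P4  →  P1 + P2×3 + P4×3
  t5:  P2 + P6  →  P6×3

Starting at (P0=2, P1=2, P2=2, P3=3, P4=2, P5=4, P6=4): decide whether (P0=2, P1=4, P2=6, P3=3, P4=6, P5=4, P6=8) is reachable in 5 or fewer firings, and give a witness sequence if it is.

step 1: fire t4:  (P0=2, P1=2, P2=2, P3=3, P4=2, P5=4, P6=4) → (P0=2, P1=3, P2=5, P3=3, P4=4, P5=4, P6=4)
step 2: fire t4:  (P0=2, P1=3, P2=5, P3=3, P4=4, P5=4, P6=4) → (P0=2, P1=4, P2=8, P3=3, P4=6, P5=4, P6=4)
step 3: fire t5:  (P0=2, P1=4, P2=8, P3=3, P4=6, P5=4, P6=4) → (P0=2, P1=4, P2=7, P3=3, P4=6, P5=4, P6=6)
step 4: fire t5:  (P0=2, P1=4, P2=7, P3=3, P4=6, P5=4, P6=6) → (P0=2, P1=4, P2=6, P3=3, P4=6, P5=4, P6=8)

YES — reachable via ⟨t4, t4, t5, t5⟩ (4 firings)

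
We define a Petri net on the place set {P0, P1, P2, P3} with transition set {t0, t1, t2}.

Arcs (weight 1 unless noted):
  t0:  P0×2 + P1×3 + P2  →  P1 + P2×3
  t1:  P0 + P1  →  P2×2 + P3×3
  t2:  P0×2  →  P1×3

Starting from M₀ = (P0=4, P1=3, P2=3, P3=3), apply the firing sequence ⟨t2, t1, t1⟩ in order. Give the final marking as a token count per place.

(P0=0, P1=4, P2=7, P3=9)

step 1: fire t2:  (P0=4, P1=3, P2=3, P3=3) → (P0=2, P1=6, P2=3, P3=3)
step 2: fire t1:  (P0=2, P1=6, P2=3, P3=3) → (P0=1, P1=5, P2=5, P3=6)
step 3: fire t1:  (P0=1, P1=5, P2=5, P3=6) → (P0=0, P1=4, P2=7, P3=9)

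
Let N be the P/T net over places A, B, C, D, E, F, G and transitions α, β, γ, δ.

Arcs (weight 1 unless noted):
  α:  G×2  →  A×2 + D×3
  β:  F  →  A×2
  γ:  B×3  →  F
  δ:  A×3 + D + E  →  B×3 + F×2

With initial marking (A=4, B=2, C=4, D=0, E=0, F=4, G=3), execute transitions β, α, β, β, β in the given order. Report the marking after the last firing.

step 1: fire β:  (A=4, B=2, C=4, D=0, E=0, F=4, G=3) → (A=6, B=2, C=4, D=0, E=0, F=3, G=3)
step 2: fire α:  (A=6, B=2, C=4, D=0, E=0, F=3, G=3) → (A=8, B=2, C=4, D=3, E=0, F=3, G=1)
step 3: fire β:  (A=8, B=2, C=4, D=3, E=0, F=3, G=1) → (A=10, B=2, C=4, D=3, E=0, F=2, G=1)
step 4: fire β:  (A=10, B=2, C=4, D=3, E=0, F=2, G=1) → (A=12, B=2, C=4, D=3, E=0, F=1, G=1)
step 5: fire β:  (A=12, B=2, C=4, D=3, E=0, F=1, G=1) → (A=14, B=2, C=4, D=3, E=0, F=0, G=1)

(A=14, B=2, C=4, D=3, E=0, F=0, G=1)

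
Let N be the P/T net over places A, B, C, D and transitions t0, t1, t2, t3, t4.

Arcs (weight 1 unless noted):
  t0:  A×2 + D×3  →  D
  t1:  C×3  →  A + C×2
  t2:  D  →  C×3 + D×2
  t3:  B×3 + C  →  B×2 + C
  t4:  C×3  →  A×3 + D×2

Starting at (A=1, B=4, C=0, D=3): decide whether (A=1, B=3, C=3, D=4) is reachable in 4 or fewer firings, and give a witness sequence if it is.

step 1: fire t2:  (A=1, B=4, C=0, D=3) → (A=1, B=4, C=3, D=4)
step 2: fire t3:  (A=1, B=4, C=3, D=4) → (A=1, B=3, C=3, D=4)

YES — reachable via ⟨t2, t3⟩ (2 firings)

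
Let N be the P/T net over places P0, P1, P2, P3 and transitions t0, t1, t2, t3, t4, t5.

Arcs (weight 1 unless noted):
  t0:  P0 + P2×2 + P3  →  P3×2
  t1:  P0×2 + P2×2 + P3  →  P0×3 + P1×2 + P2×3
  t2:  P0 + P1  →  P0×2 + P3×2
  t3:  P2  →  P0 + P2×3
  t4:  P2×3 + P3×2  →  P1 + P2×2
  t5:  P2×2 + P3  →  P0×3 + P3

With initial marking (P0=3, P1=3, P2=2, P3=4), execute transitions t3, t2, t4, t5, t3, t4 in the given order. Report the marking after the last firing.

step 1: fire t3:  (P0=3, P1=3, P2=2, P3=4) → (P0=4, P1=3, P2=4, P3=4)
step 2: fire t2:  (P0=4, P1=3, P2=4, P3=4) → (P0=5, P1=2, P2=4, P3=6)
step 3: fire t4:  (P0=5, P1=2, P2=4, P3=6) → (P0=5, P1=3, P2=3, P3=4)
step 4: fire t5:  (P0=5, P1=3, P2=3, P3=4) → (P0=8, P1=3, P2=1, P3=4)
step 5: fire t3:  (P0=8, P1=3, P2=1, P3=4) → (P0=9, P1=3, P2=3, P3=4)
step 6: fire t4:  (P0=9, P1=3, P2=3, P3=4) → (P0=9, P1=4, P2=2, P3=2)

(P0=9, P1=4, P2=2, P3=2)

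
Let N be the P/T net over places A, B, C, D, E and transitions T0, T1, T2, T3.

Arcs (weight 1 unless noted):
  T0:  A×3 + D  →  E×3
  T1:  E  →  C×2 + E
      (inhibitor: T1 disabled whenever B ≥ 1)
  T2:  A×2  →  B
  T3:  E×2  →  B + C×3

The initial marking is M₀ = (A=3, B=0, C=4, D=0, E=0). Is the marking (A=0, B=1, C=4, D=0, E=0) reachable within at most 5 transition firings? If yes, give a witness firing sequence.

depth 0: 1 marking
depth 1: 2 markings reached so far
depth 2: 2 markings reached so far
(frontier empty at depth 2; search complete)
target is not among the 2 markings reachable within 5 steps

NO — not reachable within 5 firings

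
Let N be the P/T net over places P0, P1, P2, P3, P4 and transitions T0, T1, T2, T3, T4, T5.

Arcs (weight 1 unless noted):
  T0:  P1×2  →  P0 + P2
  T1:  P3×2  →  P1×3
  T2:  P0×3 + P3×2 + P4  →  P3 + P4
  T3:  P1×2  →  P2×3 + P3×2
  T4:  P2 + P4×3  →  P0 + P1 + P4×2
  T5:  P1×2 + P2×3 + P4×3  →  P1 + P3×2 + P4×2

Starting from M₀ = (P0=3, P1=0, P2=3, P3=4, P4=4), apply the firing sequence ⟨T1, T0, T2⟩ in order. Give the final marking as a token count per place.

step 1: fire T1:  (P0=3, P1=0, P2=3, P3=4, P4=4) → (P0=3, P1=3, P2=3, P3=2, P4=4)
step 2: fire T0:  (P0=3, P1=3, P2=3, P3=2, P4=4) → (P0=4, P1=1, P2=4, P3=2, P4=4)
step 3: fire T2:  (P0=4, P1=1, P2=4, P3=2, P4=4) → (P0=1, P1=1, P2=4, P3=1, P4=4)

(P0=1, P1=1, P2=4, P3=1, P4=4)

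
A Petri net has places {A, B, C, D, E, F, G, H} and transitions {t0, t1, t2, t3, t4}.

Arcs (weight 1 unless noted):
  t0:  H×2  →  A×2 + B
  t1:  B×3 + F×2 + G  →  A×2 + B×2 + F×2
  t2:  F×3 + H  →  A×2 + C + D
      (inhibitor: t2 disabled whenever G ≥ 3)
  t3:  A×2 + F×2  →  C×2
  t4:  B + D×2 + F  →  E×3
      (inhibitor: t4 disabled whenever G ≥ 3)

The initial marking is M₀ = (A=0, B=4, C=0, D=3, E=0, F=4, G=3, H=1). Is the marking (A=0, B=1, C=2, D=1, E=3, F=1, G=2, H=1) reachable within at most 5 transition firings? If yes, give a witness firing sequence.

depth 0: 1 marking
depth 1: 2 markings reached so far
depth 2: 6 markings reached so far
depth 3: 11 markings reached so far
depth 4: 14 markings reached so far
depth 5: 14 markings reached so far
(frontier empty at depth 5; search complete)
target is not among the 14 markings reachable within 5 steps

NO — not reachable within 5 firings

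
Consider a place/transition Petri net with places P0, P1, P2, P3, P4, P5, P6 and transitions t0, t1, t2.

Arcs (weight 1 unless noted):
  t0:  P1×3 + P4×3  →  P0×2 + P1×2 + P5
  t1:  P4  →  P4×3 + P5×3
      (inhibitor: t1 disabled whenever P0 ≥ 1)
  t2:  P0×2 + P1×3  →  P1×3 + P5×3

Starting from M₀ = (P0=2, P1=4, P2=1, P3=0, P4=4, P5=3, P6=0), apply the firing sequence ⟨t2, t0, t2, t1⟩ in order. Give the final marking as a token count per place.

(P0=0, P1=3, P2=1, P3=0, P4=3, P5=13, P6=0)

step 1: fire t2:  (P0=2, P1=4, P2=1, P3=0, P4=4, P5=3, P6=0) → (P0=0, P1=4, P2=1, P3=0, P4=4, P5=6, P6=0)
step 2: fire t0:  (P0=0, P1=4, P2=1, P3=0, P4=4, P5=6, P6=0) → (P0=2, P1=3, P2=1, P3=0, P4=1, P5=7, P6=0)
step 3: fire t2:  (P0=2, P1=3, P2=1, P3=0, P4=1, P5=7, P6=0) → (P0=0, P1=3, P2=1, P3=0, P4=1, P5=10, P6=0)
step 4: fire t1:  (P0=0, P1=3, P2=1, P3=0, P4=1, P5=10, P6=0) → (P0=0, P1=3, P2=1, P3=0, P4=3, P5=13, P6=0)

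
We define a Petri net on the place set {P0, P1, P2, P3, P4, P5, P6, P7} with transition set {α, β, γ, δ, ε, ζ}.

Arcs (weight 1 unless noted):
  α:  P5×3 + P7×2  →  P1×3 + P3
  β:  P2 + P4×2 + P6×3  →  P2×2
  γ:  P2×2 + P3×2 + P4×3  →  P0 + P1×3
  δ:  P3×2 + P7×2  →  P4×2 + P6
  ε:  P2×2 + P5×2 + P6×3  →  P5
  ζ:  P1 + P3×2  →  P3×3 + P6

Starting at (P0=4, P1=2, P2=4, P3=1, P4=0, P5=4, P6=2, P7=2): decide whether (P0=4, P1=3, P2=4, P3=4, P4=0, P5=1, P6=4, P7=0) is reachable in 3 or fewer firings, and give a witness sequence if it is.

YES — reachable via ⟨α, ζ, ζ⟩ (3 firings)

step 1: fire α:  (P0=4, P1=2, P2=4, P3=1, P4=0, P5=4, P6=2, P7=2) → (P0=4, P1=5, P2=4, P3=2, P4=0, P5=1, P6=2, P7=0)
step 2: fire ζ:  (P0=4, P1=5, P2=4, P3=2, P4=0, P5=1, P6=2, P7=0) → (P0=4, P1=4, P2=4, P3=3, P4=0, P5=1, P6=3, P7=0)
step 3: fire ζ:  (P0=4, P1=4, P2=4, P3=3, P4=0, P5=1, P6=3, P7=0) → (P0=4, P1=3, P2=4, P3=4, P4=0, P5=1, P6=4, P7=0)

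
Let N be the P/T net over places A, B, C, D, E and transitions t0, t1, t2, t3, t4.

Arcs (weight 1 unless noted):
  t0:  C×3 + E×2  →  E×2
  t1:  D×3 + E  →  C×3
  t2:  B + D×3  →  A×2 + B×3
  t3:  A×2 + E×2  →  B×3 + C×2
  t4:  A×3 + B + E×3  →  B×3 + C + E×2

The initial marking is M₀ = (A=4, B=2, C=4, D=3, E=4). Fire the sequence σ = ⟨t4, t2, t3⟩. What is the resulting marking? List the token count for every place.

(A=1, B=9, C=7, D=0, E=1)

step 1: fire t4:  (A=4, B=2, C=4, D=3, E=4) → (A=1, B=4, C=5, D=3, E=3)
step 2: fire t2:  (A=1, B=4, C=5, D=3, E=3) → (A=3, B=6, C=5, D=0, E=3)
step 3: fire t3:  (A=3, B=6, C=5, D=0, E=3) → (A=1, B=9, C=7, D=0, E=1)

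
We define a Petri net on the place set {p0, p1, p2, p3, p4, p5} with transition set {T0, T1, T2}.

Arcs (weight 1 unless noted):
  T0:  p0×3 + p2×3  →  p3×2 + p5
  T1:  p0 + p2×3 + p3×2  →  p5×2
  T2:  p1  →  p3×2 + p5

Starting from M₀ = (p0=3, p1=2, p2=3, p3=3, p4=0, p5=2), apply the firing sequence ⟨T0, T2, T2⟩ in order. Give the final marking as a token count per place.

step 1: fire T0:  (p0=3, p1=2, p2=3, p3=3, p4=0, p5=2) → (p0=0, p1=2, p2=0, p3=5, p4=0, p5=3)
step 2: fire T2:  (p0=0, p1=2, p2=0, p3=5, p4=0, p5=3) → (p0=0, p1=1, p2=0, p3=7, p4=0, p5=4)
step 3: fire T2:  (p0=0, p1=1, p2=0, p3=7, p4=0, p5=4) → (p0=0, p1=0, p2=0, p3=9, p4=0, p5=5)

(p0=0, p1=0, p2=0, p3=9, p4=0, p5=5)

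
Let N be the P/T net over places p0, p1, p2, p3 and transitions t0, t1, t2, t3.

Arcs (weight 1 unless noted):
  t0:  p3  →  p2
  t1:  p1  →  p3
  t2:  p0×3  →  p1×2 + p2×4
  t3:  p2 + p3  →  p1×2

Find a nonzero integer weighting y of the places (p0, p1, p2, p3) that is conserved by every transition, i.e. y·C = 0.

Incidence matrix C (rows=places, cols=transitions):
       t0   t1   t2   t3
   p0   0    0   -3    0
   p1   0   -1    2    2
   p2   1    0    4   -1
   p3  -1    1    0   -1

Candidate y = [2, 1, 1, 1]; check y·C column-wise:
  col t0: 2·0 + 1·0 + 1·1 + 1·-1 = 0
  col t1: 2·0 + 1·-1 + 1·0 + 1·1 = 0
  col t2: 2·-3 + 1·2 + 1·4 + 1·0 = 0
  col t3: 2·0 + 1·2 + 1·-1 + 1·-1 = 0

y = (p0:2, p1:1, p2:1, p3:1)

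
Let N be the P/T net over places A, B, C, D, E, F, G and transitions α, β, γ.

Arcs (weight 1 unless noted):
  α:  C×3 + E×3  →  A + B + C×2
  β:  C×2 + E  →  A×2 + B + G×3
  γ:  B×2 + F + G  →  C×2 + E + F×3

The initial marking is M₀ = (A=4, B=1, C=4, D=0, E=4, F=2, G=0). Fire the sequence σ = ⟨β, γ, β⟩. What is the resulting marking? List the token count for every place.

step 1: fire β:  (A=4, B=1, C=4, D=0, E=4, F=2, G=0) → (A=6, B=2, C=2, D=0, E=3, F=2, G=3)
step 2: fire γ:  (A=6, B=2, C=2, D=0, E=3, F=2, G=3) → (A=6, B=0, C=4, D=0, E=4, F=4, G=2)
step 3: fire β:  (A=6, B=0, C=4, D=0, E=4, F=4, G=2) → (A=8, B=1, C=2, D=0, E=3, F=4, G=5)

(A=8, B=1, C=2, D=0, E=3, F=4, G=5)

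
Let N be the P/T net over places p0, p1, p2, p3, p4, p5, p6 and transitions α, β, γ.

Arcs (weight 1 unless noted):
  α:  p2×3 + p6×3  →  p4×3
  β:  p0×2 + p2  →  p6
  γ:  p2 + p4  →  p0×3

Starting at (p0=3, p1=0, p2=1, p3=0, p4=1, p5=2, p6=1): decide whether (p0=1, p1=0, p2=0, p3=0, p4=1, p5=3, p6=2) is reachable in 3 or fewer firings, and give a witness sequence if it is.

depth 0: 1 marking
depth 1: 3 markings reached so far
depth 2: 3 markings reached so far
(frontier empty at depth 2; search complete)
target is not among the 3 markings reachable within 3 steps

NO — not reachable within 3 firings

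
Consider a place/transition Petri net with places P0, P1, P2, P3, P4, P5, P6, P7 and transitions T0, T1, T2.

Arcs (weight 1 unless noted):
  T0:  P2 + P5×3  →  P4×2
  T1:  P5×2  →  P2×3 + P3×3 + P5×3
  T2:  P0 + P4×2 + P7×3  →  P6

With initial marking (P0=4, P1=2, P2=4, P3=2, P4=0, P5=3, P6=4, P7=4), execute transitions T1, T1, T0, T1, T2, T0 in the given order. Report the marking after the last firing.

step 1: fire T1:  (P0=4, P1=2, P2=4, P3=2, P4=0, P5=3, P6=4, P7=4) → (P0=4, P1=2, P2=7, P3=5, P4=0, P5=4, P6=4, P7=4)
step 2: fire T1:  (P0=4, P1=2, P2=7, P3=5, P4=0, P5=4, P6=4, P7=4) → (P0=4, P1=2, P2=10, P3=8, P4=0, P5=5, P6=4, P7=4)
step 3: fire T0:  (P0=4, P1=2, P2=10, P3=8, P4=0, P5=5, P6=4, P7=4) → (P0=4, P1=2, P2=9, P3=8, P4=2, P5=2, P6=4, P7=4)
step 4: fire T1:  (P0=4, P1=2, P2=9, P3=8, P4=2, P5=2, P6=4, P7=4) → (P0=4, P1=2, P2=12, P3=11, P4=2, P5=3, P6=4, P7=4)
step 5: fire T2:  (P0=4, P1=2, P2=12, P3=11, P4=2, P5=3, P6=4, P7=4) → (P0=3, P1=2, P2=12, P3=11, P4=0, P5=3, P6=5, P7=1)
step 6: fire T0:  (P0=3, P1=2, P2=12, P3=11, P4=0, P5=3, P6=5, P7=1) → (P0=3, P1=2, P2=11, P3=11, P4=2, P5=0, P6=5, P7=1)

(P0=3, P1=2, P2=11, P3=11, P4=2, P5=0, P6=5, P7=1)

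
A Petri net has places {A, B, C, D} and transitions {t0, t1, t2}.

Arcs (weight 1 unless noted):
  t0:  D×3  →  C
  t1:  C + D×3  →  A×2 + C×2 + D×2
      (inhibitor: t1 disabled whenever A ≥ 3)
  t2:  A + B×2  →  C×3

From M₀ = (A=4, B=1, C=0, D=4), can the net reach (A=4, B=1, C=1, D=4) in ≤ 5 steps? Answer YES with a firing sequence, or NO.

depth 0: 1 marking
depth 1: 2 markings reached so far
depth 2: 2 markings reached so far
(frontier empty at depth 2; search complete)
target is not among the 2 markings reachable within 5 steps

NO — not reachable within 5 firings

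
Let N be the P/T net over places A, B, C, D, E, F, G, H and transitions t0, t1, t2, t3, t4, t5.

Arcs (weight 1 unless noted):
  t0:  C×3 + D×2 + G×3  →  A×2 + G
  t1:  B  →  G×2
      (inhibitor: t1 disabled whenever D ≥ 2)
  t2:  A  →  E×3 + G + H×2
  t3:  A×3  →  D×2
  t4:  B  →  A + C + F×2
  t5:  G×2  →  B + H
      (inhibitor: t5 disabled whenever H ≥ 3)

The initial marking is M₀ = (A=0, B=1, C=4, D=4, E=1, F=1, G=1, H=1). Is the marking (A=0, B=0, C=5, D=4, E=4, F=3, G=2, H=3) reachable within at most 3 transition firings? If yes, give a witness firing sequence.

step 1: fire t4:  (A=0, B=1, C=4, D=4, E=1, F=1, G=1, H=1) → (A=1, B=0, C=5, D=4, E=1, F=3, G=1, H=1)
step 2: fire t2:  (A=1, B=0, C=5, D=4, E=1, F=3, G=1, H=1) → (A=0, B=0, C=5, D=4, E=4, F=3, G=2, H=3)

YES — reachable via ⟨t4, t2⟩ (2 firings)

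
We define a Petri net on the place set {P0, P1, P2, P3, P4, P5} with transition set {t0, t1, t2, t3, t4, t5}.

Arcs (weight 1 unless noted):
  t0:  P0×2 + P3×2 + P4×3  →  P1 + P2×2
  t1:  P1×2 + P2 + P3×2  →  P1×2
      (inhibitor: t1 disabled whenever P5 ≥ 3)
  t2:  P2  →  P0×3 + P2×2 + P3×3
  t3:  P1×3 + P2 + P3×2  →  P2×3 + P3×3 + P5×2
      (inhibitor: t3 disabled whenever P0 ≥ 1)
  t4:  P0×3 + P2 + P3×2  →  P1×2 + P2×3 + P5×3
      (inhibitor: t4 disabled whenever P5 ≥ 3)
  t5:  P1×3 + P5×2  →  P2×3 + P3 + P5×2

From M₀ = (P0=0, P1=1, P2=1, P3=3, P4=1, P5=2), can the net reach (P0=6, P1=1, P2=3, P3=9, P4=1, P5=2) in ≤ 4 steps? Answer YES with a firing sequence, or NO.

YES — reachable via ⟨t2, t2⟩ (2 firings)

step 1: fire t2:  (P0=0, P1=1, P2=1, P3=3, P4=1, P5=2) → (P0=3, P1=1, P2=2, P3=6, P4=1, P5=2)
step 2: fire t2:  (P0=3, P1=1, P2=2, P3=6, P4=1, P5=2) → (P0=6, P1=1, P2=3, P3=9, P4=1, P5=2)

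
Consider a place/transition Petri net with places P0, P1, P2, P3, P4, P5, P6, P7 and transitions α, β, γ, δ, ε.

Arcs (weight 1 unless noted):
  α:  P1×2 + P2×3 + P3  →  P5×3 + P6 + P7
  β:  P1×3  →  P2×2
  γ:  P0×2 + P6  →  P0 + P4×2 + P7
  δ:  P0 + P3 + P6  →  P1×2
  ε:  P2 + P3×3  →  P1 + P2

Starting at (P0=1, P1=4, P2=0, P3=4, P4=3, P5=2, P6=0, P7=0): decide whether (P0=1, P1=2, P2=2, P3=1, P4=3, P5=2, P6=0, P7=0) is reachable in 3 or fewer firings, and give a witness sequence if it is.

YES — reachable via ⟨β, ε⟩ (2 firings)

step 1: fire β:  (P0=1, P1=4, P2=0, P3=4, P4=3, P5=2, P6=0, P7=0) → (P0=1, P1=1, P2=2, P3=4, P4=3, P5=2, P6=0, P7=0)
step 2: fire ε:  (P0=1, P1=1, P2=2, P3=4, P4=3, P5=2, P6=0, P7=0) → (P0=1, P1=2, P2=2, P3=1, P4=3, P5=2, P6=0, P7=0)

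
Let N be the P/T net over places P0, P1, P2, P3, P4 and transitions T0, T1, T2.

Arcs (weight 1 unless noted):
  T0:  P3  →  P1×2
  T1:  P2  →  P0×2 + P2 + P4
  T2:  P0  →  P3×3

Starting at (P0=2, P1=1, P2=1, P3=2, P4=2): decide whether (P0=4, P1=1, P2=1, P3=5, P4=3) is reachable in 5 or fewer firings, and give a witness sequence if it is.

depth 0: 1 marking
depth 1: 4 markings reached so far
depth 2: 10 markings reached so far
depth 3: 18 markings reached so far
depth 4: 29 markings reached so far
depth 5: 44 markings reached so far
target is not among the 44 markings reachable within 5 steps

NO — not reachable within 5 firings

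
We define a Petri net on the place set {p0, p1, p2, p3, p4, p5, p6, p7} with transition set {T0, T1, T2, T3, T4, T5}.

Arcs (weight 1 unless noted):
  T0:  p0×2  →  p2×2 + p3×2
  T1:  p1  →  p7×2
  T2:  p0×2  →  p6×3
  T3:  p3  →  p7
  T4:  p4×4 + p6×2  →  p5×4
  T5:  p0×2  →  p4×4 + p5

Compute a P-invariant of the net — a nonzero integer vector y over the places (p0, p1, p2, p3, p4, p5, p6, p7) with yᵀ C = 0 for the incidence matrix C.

Incidence matrix C (rows=places, cols=transitions):
       T0   T1   T2   T3   T4   T5
   p0  -2    0   -2    0    0   -2
   p1   0   -1    0    0    0    0
   p2   2    0    0    0    0    0
   p3   2    0    0   -1    0    0
   p4   0    0    0    0   -4    4
   p5   0    0    0    0    4    1
   p6   0    0    3    0   -2    0
   p7   0    2    0    1    0    0

Candidate y = [3, 0, 3, 0, 1, 2, 2, 0]; check y·C column-wise:
  col T0: 3·-2 + 3·2 + 0·2 + 1·0 + 2·0 + 2·0 = 0
  col T1: 3·0 + 0·-1 + 3·0 + 1·0 + 2·0 + 2·0 + 0·2 = 0
  col T2: 3·-2 + 3·0 + 1·0 + 2·0 + 2·3 = 0
  col T3: 3·0 + 3·0 + 0·-1 + 1·0 + 2·0 + 2·0 + 0·1 = 0
  col T4: 3·0 + 3·0 + 1·-4 + 2·4 + 2·-2 = 0
  col T5: 3·-2 + 3·0 + 1·4 + 2·1 + 2·0 = 0

y = (p0:3, p1:0, p2:3, p3:0, p4:1, p5:2, p6:2, p7:0)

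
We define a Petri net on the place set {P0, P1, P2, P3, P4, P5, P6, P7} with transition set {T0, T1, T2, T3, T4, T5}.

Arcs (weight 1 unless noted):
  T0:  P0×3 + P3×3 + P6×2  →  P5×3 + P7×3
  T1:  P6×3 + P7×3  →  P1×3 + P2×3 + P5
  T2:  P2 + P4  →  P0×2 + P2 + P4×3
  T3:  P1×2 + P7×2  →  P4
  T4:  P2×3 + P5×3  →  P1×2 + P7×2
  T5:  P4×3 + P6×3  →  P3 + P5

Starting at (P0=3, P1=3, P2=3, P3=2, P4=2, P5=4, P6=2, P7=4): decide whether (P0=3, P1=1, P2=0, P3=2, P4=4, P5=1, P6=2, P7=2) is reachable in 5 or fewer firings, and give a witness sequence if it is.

YES — reachable via ⟨T3, T4, T3⟩ (3 firings)

step 1: fire T3:  (P0=3, P1=3, P2=3, P3=2, P4=2, P5=4, P6=2, P7=4) → (P0=3, P1=1, P2=3, P3=2, P4=3, P5=4, P6=2, P7=2)
step 2: fire T4:  (P0=3, P1=1, P2=3, P3=2, P4=3, P5=4, P6=2, P7=2) → (P0=3, P1=3, P2=0, P3=2, P4=3, P5=1, P6=2, P7=4)
step 3: fire T3:  (P0=3, P1=3, P2=0, P3=2, P4=3, P5=1, P6=2, P7=4) → (P0=3, P1=1, P2=0, P3=2, P4=4, P5=1, P6=2, P7=2)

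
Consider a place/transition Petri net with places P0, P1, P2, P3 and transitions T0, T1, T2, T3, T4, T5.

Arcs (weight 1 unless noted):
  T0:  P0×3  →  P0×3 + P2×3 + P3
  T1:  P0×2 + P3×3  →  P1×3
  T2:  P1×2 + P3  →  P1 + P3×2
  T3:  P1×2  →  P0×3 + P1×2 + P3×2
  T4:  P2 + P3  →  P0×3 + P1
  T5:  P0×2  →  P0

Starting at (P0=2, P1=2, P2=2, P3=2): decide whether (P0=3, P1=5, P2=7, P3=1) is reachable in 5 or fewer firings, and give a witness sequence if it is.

step 1: fire T2:  (P0=2, P1=2, P2=2, P3=2) → (P0=2, P1=1, P2=2, P3=3)
step 2: fire T4:  (P0=2, P1=1, P2=2, P3=3) → (P0=5, P1=2, P2=1, P3=2)
step 3: fire T0:  (P0=5, P1=2, P2=1, P3=2) → (P0=5, P1=2, P2=4, P3=3)
step 4: fire T0:  (P0=5, P1=2, P2=4, P3=3) → (P0=5, P1=2, P2=7, P3=4)
step 5: fire T1:  (P0=5, P1=2, P2=7, P3=4) → (P0=3, P1=5, P2=7, P3=1)

YES — reachable via ⟨T2, T4, T0, T0, T1⟩ (5 firings)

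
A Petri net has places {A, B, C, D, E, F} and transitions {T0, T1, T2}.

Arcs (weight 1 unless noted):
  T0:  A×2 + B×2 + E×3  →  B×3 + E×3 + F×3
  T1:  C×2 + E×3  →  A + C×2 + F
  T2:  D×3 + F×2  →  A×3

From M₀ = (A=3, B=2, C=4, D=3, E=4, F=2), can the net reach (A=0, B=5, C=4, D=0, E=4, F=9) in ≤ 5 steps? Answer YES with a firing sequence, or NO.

YES — reachable via ⟨T0, T2, T0, T0⟩ (4 firings)

step 1: fire T0:  (A=3, B=2, C=4, D=3, E=4, F=2) → (A=1, B=3, C=4, D=3, E=4, F=5)
step 2: fire T2:  (A=1, B=3, C=4, D=3, E=4, F=5) → (A=4, B=3, C=4, D=0, E=4, F=3)
step 3: fire T0:  (A=4, B=3, C=4, D=0, E=4, F=3) → (A=2, B=4, C=4, D=0, E=4, F=6)
step 4: fire T0:  (A=2, B=4, C=4, D=0, E=4, F=6) → (A=0, B=5, C=4, D=0, E=4, F=9)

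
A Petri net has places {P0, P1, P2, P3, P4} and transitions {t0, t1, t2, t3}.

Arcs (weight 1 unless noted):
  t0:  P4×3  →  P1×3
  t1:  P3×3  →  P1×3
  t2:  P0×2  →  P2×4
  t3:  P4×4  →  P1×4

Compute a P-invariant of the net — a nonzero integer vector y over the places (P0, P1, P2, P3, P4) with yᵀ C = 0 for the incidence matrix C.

y = (P0:2, P1:0, P2:1, P3:0, P4:0)

Incidence matrix C (rows=places, cols=transitions):
       t0   t1   t2   t3
   P0   0    0   -2    0
   P1   3    3    0    4
   P2   0    0    4    0
   P3   0   -3    0    0
   P4  -3    0    0   -4

Candidate y = [2, 0, 1, 0, 0]; check y·C column-wise:
  col t0: 2·0 + 0·3 + 1·0 + 0·-3 = 0
  col t1: 2·0 + 0·3 + 1·0 + 0·-3 = 0
  col t2: 2·-2 + 1·4 = 0
  col t3: 2·0 + 0·4 + 1·0 + 0·-4 = 0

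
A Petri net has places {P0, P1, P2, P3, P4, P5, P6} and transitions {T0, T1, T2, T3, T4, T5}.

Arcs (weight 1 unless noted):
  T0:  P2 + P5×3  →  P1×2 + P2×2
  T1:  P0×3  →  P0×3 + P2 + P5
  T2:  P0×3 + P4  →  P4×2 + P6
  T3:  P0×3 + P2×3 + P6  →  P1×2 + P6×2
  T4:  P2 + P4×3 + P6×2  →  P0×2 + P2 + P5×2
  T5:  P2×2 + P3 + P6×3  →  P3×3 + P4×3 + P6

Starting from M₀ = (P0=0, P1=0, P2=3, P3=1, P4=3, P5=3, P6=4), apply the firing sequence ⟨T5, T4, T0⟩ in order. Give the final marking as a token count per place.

step 1: fire T5:  (P0=0, P1=0, P2=3, P3=1, P4=3, P5=3, P6=4) → (P0=0, P1=0, P2=1, P3=3, P4=6, P5=3, P6=2)
step 2: fire T4:  (P0=0, P1=0, P2=1, P3=3, P4=6, P5=3, P6=2) → (P0=2, P1=0, P2=1, P3=3, P4=3, P5=5, P6=0)
step 3: fire T0:  (P0=2, P1=0, P2=1, P3=3, P4=3, P5=5, P6=0) → (P0=2, P1=2, P2=2, P3=3, P4=3, P5=2, P6=0)

(P0=2, P1=2, P2=2, P3=3, P4=3, P5=2, P6=0)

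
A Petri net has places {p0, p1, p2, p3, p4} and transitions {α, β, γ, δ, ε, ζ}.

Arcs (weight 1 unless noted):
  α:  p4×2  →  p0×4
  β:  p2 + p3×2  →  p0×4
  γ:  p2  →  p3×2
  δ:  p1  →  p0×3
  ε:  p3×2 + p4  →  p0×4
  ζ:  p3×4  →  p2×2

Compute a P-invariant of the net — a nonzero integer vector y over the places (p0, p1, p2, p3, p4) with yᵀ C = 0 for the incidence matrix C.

y = (p0:1, p1:3, p2:2, p3:1, p4:2)

Incidence matrix C (rows=places, cols=transitions):
        α    β    γ    δ    ε    ζ
   p0   4    4    0    3    4    0
   p1   0    0    0   -1    0    0
   p2   0   -1   -1    0    0    2
   p3   0   -2    2    0   -2   -4
   p4  -2    0    0    0   -1    0

Candidate y = [1, 3, 2, 1, 2]; check y·C column-wise:
  col α: 1·4 + 3·0 + 2·0 + 1·0 + 2·-2 = 0
  col β: 1·4 + 3·0 + 2·-1 + 1·-2 + 2·0 = 0
  col γ: 1·0 + 3·0 + 2·-1 + 1·2 + 2·0 = 0
  col δ: 1·3 + 3·-1 + 2·0 + 1·0 + 2·0 = 0
  col ε: 1·4 + 3·0 + 2·0 + 1·-2 + 2·-1 = 0
  col ζ: 1·0 + 3·0 + 2·2 + 1·-4 + 2·0 = 0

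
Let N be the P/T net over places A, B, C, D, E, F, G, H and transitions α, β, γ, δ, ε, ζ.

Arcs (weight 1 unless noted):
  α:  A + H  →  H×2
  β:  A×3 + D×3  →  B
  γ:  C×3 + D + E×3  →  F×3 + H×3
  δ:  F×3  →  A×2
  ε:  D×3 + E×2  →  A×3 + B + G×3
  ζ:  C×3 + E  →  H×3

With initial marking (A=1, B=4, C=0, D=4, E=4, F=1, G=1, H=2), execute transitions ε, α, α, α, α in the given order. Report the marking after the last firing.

step 1: fire ε:  (A=1, B=4, C=0, D=4, E=4, F=1, G=1, H=2) → (A=4, B=5, C=0, D=1, E=2, F=1, G=4, H=2)
step 2: fire α:  (A=4, B=5, C=0, D=1, E=2, F=1, G=4, H=2) → (A=3, B=5, C=0, D=1, E=2, F=1, G=4, H=3)
step 3: fire α:  (A=3, B=5, C=0, D=1, E=2, F=1, G=4, H=3) → (A=2, B=5, C=0, D=1, E=2, F=1, G=4, H=4)
step 4: fire α:  (A=2, B=5, C=0, D=1, E=2, F=1, G=4, H=4) → (A=1, B=5, C=0, D=1, E=2, F=1, G=4, H=5)
step 5: fire α:  (A=1, B=5, C=0, D=1, E=2, F=1, G=4, H=5) → (A=0, B=5, C=0, D=1, E=2, F=1, G=4, H=6)

(A=0, B=5, C=0, D=1, E=2, F=1, G=4, H=6)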